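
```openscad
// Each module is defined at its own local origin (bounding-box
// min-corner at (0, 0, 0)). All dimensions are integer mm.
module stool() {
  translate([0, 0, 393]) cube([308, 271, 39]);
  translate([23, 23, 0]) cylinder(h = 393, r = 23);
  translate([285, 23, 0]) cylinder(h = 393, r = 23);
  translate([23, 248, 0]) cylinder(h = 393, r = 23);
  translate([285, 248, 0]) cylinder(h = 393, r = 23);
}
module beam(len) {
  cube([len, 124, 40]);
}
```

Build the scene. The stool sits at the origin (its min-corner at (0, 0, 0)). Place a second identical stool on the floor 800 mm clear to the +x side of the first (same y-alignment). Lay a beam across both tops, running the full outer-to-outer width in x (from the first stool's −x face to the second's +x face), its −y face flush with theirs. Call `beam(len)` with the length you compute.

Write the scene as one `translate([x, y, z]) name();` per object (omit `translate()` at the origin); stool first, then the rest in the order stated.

stool();
translate([1108, 0, 0]) stool();
translate([0, 0, 432]) beam(1416);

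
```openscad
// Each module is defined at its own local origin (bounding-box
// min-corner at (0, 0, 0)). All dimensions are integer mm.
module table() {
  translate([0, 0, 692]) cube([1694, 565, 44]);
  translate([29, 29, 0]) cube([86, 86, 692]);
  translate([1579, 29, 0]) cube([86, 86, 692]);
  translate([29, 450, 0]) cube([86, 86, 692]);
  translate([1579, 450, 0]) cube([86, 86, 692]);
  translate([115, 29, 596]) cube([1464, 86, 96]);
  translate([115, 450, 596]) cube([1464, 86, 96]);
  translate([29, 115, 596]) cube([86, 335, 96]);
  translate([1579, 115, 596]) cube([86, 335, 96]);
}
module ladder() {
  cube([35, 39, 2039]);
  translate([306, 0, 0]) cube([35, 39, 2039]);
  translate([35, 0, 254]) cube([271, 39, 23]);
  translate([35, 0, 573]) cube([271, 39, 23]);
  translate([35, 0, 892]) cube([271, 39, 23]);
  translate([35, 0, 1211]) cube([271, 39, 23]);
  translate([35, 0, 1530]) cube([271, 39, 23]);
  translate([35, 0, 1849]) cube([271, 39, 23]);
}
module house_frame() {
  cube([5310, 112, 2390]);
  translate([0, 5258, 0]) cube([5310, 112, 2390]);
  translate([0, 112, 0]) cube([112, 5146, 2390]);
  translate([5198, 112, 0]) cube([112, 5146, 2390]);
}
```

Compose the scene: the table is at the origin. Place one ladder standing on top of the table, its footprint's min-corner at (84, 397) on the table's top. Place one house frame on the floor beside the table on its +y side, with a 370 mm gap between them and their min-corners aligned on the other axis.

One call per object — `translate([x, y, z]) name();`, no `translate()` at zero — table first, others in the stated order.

table();
translate([84, 397, 736]) ladder();
translate([0, 935, 0]) house_frame();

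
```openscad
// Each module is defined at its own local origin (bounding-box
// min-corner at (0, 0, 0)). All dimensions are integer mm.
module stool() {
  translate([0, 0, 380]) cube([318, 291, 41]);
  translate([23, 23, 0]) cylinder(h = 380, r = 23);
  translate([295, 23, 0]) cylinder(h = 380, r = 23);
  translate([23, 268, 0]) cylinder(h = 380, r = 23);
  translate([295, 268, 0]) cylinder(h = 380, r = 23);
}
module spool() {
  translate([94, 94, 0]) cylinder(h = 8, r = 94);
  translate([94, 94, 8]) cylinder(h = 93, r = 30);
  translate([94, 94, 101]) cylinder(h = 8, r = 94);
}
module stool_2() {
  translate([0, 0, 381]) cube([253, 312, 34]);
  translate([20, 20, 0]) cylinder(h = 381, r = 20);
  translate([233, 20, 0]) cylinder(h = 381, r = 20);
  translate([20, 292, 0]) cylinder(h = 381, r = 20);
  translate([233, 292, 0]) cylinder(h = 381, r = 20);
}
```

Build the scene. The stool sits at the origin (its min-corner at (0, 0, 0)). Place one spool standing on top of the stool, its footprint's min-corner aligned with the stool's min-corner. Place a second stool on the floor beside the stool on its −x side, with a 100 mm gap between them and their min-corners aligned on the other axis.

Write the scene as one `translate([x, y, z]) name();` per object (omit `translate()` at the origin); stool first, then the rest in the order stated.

stool();
translate([0, 0, 421]) spool();
translate([-353, 0, 0]) stool_2();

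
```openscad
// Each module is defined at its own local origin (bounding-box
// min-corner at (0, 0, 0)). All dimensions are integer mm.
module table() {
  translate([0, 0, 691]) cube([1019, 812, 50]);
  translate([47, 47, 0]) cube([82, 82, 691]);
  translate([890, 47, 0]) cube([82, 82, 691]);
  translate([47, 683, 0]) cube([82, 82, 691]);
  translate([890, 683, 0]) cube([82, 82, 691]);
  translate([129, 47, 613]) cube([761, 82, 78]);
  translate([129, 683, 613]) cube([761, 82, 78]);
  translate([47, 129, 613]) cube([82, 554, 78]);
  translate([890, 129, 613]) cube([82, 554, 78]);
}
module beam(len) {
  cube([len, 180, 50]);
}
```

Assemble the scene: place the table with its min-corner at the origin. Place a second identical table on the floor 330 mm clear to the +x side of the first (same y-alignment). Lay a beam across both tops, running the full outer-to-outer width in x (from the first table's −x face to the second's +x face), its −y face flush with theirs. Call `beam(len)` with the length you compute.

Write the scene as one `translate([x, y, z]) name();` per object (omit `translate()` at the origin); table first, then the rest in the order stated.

table();
translate([1349, 0, 0]) table();
translate([0, 0, 741]) beam(2368);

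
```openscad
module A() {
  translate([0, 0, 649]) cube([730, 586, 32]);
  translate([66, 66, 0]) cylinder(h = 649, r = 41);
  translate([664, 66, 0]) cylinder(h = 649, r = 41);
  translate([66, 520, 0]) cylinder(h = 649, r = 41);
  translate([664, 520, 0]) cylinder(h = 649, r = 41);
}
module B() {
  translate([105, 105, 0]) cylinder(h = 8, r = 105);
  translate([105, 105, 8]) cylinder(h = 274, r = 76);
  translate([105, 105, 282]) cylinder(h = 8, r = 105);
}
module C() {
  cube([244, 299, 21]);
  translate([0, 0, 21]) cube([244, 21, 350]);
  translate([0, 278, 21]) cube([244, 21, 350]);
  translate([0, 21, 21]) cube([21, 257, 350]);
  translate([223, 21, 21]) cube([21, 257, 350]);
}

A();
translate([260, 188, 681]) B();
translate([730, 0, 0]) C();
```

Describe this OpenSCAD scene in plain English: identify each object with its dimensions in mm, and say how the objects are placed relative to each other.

A is a table with a 730×586 mm rectangular top, 32 mm thick, top surface at z = 681 mm, supported by four round legs of 82 mm diameter, each leg's bounding box inset 25 mm from the nearest pair of top edges, running from the floor.

B is a spool: two coaxial disc flanges of radius 105 mm and thickness 8 mm, joined by a core cylinder of radius 76 mm and height 274 mm. The lower flange rests on z = 0 and the three cylinders share a vertical axis.

C is an open storage box with external size 244×299×371 mm and wall thickness 21 mm (the base is also 21 mm thick). The base covers the whole footprint; the four walls stand on the base, with the y-facing walls full-width and the x-facing walls fitting between their inner faces.

The spool is on top of the table, centred. The open box is against the table's +x side, with their −y faces flush.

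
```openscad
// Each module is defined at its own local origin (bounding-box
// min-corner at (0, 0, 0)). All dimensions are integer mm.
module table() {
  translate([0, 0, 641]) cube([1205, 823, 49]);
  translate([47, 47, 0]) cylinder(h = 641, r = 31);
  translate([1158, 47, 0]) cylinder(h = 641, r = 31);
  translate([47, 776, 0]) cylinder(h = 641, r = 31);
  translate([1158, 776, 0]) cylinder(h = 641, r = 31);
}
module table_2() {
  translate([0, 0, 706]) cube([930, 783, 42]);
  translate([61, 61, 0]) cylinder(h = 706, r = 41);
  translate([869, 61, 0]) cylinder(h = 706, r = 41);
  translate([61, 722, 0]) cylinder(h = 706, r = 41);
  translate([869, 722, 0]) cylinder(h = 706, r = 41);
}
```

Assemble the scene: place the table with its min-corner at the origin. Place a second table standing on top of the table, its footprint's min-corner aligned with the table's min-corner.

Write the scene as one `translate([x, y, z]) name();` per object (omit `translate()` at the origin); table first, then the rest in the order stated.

table();
translate([0, 0, 690]) table_2();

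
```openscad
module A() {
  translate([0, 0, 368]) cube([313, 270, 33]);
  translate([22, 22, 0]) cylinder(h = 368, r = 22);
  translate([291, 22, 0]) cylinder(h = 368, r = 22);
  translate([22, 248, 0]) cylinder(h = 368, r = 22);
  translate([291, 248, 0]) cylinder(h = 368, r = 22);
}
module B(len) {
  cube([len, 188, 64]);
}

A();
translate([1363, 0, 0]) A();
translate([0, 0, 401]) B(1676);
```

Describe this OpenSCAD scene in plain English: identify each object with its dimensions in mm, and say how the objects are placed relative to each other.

A is a four-legged stool. The seat is 313×270 mm, 33 mm thick, top at z = 401 mm. It stands on four round legs, each 44 mm in diameter, from z = 0 to the seat underside, each leg's axis is inset half a diameter from the nearest pair of seat edges (so the leg's bounding box is flush with the corner).

B is a rectangular beam 1676 mm long (x), 188 mm deep (y), 64 mm thick (z).

The beam spans the tops of two stools placed 1050 mm apart, resting at z = 401 mm.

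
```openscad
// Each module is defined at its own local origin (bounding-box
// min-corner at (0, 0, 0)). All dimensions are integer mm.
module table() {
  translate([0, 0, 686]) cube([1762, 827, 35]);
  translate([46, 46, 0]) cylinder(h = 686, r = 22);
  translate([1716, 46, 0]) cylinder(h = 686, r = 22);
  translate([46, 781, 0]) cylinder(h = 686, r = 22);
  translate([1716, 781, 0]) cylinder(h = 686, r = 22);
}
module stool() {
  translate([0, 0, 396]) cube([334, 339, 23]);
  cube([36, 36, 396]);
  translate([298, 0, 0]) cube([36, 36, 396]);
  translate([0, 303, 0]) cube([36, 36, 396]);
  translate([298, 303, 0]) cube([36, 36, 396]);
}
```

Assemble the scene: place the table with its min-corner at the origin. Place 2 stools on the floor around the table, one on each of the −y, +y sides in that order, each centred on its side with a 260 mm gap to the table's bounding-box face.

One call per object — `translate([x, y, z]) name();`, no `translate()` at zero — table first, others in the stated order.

table();
translate([714, -599, 0]) stool();
translate([714, 1087, 0]) stool();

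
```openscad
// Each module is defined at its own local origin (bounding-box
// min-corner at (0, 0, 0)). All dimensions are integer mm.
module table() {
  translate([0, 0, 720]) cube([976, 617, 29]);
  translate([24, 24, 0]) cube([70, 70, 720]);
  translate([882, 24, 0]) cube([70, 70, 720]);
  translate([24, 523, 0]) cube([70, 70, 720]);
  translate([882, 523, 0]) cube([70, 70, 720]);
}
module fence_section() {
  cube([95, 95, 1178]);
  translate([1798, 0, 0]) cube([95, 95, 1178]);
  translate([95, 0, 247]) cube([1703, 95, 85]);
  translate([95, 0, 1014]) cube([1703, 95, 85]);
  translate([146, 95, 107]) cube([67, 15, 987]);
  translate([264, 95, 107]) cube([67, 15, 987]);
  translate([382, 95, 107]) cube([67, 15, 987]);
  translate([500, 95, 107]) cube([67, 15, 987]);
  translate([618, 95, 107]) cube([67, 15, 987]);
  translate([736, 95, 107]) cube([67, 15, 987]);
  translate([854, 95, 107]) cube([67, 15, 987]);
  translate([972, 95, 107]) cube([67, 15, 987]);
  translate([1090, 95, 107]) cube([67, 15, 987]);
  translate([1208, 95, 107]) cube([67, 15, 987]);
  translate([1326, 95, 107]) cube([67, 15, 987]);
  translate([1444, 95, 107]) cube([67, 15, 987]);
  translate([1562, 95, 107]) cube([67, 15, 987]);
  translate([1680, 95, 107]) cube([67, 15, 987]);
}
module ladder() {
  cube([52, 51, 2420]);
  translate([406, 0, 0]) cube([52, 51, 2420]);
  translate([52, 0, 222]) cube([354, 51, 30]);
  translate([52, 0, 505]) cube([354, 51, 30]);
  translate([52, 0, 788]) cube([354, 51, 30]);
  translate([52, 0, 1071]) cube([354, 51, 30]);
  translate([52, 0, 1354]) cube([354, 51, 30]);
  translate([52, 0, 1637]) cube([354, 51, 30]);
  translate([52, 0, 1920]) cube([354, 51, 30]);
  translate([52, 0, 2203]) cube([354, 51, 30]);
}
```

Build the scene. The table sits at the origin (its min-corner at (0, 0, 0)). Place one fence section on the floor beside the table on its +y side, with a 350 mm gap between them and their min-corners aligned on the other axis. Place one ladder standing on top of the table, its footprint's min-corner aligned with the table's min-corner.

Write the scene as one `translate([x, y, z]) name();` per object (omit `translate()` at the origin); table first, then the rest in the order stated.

table();
translate([0, 967, 0]) fence_section();
translate([0, 0, 749]) ladder();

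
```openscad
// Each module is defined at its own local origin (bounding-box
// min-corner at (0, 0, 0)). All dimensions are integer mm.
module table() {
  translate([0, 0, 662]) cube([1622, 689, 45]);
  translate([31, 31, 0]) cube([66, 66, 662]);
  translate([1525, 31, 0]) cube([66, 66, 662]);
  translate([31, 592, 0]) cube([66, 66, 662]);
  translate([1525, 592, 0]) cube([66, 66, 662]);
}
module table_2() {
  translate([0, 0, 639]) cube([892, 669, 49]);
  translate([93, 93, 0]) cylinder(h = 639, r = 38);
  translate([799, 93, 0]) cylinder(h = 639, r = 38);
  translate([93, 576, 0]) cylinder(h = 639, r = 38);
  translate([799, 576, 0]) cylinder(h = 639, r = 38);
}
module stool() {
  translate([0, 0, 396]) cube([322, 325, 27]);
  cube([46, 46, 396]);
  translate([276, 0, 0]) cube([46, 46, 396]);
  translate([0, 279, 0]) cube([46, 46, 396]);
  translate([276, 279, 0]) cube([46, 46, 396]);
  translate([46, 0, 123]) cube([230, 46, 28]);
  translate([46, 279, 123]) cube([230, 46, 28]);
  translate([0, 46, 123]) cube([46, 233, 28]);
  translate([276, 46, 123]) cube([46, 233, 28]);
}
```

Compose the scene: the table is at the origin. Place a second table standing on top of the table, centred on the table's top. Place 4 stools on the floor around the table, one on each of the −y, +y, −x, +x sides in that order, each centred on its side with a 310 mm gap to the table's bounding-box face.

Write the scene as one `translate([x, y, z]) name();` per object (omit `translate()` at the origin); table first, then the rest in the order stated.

table();
translate([365, 10, 707]) table_2();
translate([650, -635, 0]) stool();
translate([650, 999, 0]) stool();
translate([-632, 182, 0]) stool();
translate([1932, 182, 0]) stool();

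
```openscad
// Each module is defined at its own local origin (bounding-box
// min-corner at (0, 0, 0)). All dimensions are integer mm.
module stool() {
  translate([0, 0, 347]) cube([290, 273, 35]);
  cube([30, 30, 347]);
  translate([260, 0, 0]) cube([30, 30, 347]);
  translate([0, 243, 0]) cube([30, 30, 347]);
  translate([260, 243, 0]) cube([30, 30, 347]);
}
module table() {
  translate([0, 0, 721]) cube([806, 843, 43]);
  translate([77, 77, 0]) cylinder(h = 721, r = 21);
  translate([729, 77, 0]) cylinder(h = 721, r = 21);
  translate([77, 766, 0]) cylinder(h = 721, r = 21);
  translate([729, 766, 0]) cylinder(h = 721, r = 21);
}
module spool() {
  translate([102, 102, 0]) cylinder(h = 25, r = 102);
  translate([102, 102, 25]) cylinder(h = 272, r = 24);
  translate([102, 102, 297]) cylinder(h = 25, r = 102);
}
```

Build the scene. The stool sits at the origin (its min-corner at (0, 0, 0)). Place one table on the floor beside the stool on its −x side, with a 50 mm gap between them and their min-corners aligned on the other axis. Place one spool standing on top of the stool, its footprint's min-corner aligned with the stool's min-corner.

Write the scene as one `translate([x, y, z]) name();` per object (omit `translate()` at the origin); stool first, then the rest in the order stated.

stool();
translate([-856, 0, 0]) table();
translate([0, 0, 382]) spool();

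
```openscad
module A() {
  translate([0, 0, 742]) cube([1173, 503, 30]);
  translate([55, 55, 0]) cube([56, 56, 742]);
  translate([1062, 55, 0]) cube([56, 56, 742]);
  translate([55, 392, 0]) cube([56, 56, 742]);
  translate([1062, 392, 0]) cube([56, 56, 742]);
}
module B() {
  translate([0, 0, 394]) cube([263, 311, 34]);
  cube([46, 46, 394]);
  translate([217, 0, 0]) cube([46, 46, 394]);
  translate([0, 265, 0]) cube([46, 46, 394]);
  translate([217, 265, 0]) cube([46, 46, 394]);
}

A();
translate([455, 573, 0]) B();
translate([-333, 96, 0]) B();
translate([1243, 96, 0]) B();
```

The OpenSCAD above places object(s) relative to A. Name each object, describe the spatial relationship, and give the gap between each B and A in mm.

A is a table. B is a stool. Three stools sit around the table at the +y, −x, +x sides. The gap between each stool and the table is 70 mm.

Each stool's nearest face is 70 mm from the table's bounding box.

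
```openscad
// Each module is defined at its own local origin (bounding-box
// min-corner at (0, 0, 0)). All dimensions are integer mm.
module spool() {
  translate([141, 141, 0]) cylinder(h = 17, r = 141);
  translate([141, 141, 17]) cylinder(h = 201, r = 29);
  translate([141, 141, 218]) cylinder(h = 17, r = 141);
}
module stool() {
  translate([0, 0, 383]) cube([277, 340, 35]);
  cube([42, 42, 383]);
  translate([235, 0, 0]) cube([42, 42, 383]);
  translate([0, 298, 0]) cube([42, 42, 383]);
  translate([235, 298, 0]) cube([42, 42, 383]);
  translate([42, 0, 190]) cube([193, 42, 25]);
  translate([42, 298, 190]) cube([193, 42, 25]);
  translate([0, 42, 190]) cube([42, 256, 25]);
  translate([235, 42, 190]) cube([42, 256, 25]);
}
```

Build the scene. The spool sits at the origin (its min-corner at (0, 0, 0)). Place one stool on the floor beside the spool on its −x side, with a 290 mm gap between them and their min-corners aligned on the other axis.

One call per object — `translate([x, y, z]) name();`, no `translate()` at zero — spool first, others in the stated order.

spool();
translate([-567, 0, 0]) stool();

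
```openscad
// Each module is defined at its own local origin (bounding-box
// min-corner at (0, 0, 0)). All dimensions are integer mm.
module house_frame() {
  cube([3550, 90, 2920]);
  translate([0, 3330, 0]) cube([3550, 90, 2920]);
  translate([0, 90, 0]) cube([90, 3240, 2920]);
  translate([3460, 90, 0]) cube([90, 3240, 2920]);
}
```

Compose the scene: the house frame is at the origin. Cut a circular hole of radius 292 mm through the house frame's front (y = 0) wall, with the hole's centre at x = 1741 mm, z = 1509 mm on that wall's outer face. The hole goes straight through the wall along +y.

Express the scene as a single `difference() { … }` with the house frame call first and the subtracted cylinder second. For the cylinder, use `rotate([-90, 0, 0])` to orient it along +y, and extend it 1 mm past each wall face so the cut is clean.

difference() {
  house_frame();
  translate([1741, -1, 1509]) rotate([-90, 0, 0]) cylinder(h = 92, r = 292);
}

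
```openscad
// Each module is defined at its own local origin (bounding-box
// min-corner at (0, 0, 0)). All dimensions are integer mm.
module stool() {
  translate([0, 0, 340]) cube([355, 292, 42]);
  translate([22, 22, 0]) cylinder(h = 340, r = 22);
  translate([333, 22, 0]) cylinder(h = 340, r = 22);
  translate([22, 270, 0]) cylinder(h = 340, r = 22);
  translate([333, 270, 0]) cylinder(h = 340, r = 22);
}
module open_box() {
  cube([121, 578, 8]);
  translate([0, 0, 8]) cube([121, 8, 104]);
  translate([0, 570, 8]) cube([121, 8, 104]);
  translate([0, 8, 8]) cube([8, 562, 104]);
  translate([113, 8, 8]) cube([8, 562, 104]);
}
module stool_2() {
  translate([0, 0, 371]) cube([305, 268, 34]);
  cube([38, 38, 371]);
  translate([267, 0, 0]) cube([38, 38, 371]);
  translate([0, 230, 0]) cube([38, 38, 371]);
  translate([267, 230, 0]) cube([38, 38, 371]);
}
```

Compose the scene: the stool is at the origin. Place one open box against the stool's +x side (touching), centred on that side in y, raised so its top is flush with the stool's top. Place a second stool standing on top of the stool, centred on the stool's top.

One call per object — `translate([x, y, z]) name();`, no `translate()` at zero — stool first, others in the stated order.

stool();
translate([355, -143, 270]) open_box();
translate([25, 12, 382]) stool_2();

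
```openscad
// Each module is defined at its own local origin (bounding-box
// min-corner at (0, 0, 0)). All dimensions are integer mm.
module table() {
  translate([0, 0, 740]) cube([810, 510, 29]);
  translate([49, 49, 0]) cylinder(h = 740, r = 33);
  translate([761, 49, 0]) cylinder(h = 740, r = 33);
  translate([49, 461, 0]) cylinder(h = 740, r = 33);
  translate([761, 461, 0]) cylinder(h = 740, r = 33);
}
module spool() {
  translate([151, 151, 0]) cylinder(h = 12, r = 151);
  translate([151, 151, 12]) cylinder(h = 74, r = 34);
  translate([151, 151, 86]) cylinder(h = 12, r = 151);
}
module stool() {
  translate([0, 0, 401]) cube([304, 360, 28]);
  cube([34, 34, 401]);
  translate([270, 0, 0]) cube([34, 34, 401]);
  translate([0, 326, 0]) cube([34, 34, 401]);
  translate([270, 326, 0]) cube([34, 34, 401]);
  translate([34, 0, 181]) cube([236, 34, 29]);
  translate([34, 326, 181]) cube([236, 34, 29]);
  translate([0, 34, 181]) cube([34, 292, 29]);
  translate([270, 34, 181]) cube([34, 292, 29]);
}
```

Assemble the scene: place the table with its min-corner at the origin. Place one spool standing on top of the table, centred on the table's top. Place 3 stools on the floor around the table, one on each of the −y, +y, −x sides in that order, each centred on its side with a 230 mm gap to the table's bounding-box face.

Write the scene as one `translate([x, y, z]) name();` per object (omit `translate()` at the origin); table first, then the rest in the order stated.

table();
translate([254, 104, 769]) spool();
translate([253, -590, 0]) stool();
translate([253, 740, 0]) stool();
translate([-534, 75, 0]) stool();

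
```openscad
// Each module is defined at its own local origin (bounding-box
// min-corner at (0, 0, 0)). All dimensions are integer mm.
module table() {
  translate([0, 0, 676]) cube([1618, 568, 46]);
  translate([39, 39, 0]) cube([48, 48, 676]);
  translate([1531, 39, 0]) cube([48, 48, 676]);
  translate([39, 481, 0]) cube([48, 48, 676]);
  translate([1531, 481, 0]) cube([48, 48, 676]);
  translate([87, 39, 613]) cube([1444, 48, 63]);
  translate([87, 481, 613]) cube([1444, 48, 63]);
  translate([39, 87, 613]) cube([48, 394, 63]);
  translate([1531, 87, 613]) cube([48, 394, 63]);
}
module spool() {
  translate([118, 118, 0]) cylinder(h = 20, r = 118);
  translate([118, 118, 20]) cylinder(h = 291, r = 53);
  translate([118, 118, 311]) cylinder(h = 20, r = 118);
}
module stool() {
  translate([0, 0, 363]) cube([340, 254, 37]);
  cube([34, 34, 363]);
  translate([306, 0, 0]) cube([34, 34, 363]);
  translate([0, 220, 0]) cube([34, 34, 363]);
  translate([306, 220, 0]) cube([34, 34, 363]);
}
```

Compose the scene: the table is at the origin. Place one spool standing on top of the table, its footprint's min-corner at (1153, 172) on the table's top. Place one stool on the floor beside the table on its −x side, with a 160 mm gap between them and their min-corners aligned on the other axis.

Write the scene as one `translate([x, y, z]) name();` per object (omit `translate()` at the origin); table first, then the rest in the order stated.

table();
translate([1153, 172, 722]) spool();
translate([-500, 0, 0]) stool();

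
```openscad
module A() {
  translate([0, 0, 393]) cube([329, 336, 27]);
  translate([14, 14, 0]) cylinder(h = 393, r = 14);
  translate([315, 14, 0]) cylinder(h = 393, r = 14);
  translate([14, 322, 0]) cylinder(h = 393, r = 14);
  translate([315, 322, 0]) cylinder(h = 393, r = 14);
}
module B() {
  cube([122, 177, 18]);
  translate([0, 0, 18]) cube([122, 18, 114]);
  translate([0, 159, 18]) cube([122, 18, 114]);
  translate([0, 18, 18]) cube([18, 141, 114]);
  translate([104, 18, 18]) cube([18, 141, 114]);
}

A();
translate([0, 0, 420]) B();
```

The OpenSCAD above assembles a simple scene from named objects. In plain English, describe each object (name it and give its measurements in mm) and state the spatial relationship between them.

A is a four-legged stool. The seat is a 329×336×27 mm slab whose top surface is at z = 420 mm; four round legs, each 28 mm in diameter, run from the floor (z = 0) to the underside of the seat, each leg's axis is inset half a diameter from the nearest pair of seat edges (so the leg's bounding box is flush with the corner).

B is an open-topped rectangular box: outside dimensions 122×177×132 mm, with a uniform wall and base thickness of 18 mm. The base is a full 122×177 slab on the floor; four walls sit on top of the base. The front and back walls (the −y and +y sides) span the full width; the two side walls fit between them.

The open box is on top of the stool.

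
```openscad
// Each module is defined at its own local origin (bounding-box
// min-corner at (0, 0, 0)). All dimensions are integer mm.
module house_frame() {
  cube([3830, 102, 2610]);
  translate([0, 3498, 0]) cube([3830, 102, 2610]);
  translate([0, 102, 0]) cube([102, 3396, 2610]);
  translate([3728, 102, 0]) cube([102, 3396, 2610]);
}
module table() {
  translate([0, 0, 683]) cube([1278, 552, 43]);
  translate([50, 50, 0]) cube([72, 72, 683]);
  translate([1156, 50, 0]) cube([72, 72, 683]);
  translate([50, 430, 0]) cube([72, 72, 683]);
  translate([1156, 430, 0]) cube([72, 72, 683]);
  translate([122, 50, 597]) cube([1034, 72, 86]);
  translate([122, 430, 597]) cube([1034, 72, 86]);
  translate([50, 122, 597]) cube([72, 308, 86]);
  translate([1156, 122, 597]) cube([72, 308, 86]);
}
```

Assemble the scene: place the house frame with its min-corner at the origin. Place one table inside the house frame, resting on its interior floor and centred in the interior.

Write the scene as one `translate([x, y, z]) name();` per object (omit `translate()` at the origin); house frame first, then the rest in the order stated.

house_frame();
translate([1276, 1524, 0]) table();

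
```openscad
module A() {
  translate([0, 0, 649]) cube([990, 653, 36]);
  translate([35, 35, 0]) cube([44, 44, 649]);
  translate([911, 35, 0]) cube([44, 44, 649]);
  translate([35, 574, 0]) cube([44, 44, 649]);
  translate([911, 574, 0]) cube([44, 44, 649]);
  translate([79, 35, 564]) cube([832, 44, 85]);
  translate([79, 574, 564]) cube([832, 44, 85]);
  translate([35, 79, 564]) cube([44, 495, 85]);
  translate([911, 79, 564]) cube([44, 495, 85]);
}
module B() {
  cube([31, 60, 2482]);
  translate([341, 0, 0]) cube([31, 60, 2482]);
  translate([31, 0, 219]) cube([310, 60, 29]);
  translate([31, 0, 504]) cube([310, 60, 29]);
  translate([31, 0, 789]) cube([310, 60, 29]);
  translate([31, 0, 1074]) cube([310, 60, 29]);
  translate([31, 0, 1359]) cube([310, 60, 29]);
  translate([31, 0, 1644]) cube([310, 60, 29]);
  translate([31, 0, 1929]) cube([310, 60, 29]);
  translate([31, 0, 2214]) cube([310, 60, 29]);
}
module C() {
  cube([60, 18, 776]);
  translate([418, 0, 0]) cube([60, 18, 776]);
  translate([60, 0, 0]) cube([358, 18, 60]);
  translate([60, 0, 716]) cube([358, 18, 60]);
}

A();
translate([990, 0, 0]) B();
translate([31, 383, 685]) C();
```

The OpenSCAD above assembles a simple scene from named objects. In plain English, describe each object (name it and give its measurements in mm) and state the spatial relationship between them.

A is a table with a 990×653 mm rectangular top, 36 mm thick, top surface at z = 685 mm, supported by four 44×44 mm square legs, each inset 35 mm from the nearest pair of top edges, running from the floor. Four apron rails, 44 mm thick and 85 mm tall, run between adjacent legs with their top edges flush with the underside of the top and their outer faces flush with the legs' outer faces.

B is a wooden ladder with two side rails of 31×60 mm section and 2482 mm height, set 372 mm apart overall. Between them run 8 rectangular rungs (60 mm deep, 29 mm thick), front faces flush with the rails' −y face. The bottom of the first rung is 219 mm above the floor and each subsequent rung is 285 mm higher than the one below.

C is a picture frame with a 358×656 mm rectangular opening (x by z) and a uniform 60 mm border on every side. Frame depth is 18 mm along y. It is built from two vertical stiles running the full outside height and two horizontal rails spanning the gap between the stiles.

The ladder is against the table's +x side, with their −y faces flush. The picture frame is on top of the table.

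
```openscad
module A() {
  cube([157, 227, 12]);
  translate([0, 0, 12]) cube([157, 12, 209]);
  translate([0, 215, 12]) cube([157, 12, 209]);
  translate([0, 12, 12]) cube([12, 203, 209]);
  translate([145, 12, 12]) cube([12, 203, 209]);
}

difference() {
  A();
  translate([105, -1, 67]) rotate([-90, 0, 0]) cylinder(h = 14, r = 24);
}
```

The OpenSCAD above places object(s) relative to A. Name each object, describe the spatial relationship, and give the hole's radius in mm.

A is an open box. The open box has a circular hole through its front wall. The hole's radius is 24 mm.

The subtracted cylinder has r = 24 mm.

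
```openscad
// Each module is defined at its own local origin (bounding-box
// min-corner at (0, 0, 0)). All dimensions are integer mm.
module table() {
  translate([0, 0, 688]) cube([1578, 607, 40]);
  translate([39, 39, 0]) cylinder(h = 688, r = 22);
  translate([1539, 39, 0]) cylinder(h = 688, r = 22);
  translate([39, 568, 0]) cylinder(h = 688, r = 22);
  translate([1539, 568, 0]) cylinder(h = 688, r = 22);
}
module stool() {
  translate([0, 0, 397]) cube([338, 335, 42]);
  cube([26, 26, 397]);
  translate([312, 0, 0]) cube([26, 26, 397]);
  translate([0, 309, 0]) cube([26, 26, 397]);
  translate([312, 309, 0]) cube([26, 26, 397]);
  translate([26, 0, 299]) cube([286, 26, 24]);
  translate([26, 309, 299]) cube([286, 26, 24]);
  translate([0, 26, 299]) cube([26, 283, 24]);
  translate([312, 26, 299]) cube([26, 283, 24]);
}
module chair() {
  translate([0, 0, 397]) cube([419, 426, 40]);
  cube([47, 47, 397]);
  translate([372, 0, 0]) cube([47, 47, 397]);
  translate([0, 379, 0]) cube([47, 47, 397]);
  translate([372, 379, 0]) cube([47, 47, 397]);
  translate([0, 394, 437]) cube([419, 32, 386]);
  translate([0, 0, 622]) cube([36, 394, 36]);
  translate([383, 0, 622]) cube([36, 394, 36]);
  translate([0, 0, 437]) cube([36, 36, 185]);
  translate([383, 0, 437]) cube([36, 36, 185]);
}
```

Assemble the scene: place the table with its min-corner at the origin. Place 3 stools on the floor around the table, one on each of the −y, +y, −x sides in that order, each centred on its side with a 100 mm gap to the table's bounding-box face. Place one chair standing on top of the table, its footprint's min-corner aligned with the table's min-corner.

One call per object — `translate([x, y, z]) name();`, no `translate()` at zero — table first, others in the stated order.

table();
translate([620, -435, 0]) stool();
translate([620, 707, 0]) stool();
translate([-438, 136, 0]) stool();
translate([0, 0, 728]) chair();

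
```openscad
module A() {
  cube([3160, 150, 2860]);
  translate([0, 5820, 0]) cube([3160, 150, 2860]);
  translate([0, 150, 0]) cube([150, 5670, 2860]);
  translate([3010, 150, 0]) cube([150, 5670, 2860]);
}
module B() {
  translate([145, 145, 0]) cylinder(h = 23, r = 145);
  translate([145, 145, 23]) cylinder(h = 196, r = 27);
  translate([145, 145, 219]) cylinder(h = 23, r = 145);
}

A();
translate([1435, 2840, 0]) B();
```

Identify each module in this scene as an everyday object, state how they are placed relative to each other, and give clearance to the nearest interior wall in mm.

Clearances: x = 1285, y = 2690; minimum 1285 mm.

A is a house frame. B is a spool. The spool sits inside the house frame, centred. The clearance to the nearest interior wall is 1285 mm.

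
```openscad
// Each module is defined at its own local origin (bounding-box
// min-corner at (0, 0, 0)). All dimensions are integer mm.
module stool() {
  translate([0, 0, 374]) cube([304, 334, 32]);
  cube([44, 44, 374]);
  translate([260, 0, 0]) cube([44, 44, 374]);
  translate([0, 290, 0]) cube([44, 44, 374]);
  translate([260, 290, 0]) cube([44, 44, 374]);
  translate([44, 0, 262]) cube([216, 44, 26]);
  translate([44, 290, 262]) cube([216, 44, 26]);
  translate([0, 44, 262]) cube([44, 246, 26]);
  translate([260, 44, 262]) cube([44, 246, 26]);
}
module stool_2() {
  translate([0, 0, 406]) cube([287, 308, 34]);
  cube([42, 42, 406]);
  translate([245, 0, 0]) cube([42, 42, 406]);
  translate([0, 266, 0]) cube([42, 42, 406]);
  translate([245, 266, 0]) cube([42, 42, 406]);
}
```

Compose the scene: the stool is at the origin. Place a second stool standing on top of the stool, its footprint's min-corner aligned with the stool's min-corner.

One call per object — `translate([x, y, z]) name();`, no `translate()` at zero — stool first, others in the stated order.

stool();
translate([0, 0, 406]) stool_2();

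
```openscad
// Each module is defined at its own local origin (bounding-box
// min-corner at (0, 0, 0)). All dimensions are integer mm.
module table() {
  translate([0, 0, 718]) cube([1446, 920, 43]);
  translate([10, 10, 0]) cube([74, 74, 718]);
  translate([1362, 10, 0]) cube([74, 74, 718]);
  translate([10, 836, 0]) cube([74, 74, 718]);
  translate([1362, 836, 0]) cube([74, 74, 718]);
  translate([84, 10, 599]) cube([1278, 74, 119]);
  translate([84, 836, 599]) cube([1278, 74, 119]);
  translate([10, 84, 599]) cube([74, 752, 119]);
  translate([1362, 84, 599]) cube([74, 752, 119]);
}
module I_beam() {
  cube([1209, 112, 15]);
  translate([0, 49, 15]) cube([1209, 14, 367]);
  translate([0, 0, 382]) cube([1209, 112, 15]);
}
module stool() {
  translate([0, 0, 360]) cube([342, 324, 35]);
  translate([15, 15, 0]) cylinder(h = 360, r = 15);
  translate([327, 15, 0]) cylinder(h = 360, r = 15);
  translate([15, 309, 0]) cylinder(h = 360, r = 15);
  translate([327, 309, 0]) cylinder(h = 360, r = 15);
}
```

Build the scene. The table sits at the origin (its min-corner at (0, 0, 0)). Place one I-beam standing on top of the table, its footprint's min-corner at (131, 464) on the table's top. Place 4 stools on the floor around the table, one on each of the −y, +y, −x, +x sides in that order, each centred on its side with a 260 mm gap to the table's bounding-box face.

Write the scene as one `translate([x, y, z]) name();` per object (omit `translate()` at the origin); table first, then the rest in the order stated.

table();
translate([131, 464, 761]) I_beam();
translate([552, -584, 0]) stool();
translate([552, 1180, 0]) stool();
translate([-602, 298, 0]) stool();
translate([1706, 298, 0]) stool();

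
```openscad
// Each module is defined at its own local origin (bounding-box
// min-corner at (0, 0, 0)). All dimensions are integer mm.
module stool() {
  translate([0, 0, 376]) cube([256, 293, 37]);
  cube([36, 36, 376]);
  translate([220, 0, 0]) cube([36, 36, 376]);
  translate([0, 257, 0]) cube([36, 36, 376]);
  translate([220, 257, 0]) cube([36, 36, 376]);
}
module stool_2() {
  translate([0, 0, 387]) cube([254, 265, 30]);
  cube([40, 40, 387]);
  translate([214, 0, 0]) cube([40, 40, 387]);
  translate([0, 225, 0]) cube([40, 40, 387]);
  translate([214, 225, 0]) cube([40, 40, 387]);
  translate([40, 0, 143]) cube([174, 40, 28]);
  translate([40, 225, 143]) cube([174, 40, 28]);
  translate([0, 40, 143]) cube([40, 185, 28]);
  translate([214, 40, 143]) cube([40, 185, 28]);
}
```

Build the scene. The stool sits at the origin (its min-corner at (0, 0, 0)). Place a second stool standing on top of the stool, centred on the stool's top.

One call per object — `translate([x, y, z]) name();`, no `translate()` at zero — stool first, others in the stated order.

stool();
translate([1, 14, 413]) stool_2();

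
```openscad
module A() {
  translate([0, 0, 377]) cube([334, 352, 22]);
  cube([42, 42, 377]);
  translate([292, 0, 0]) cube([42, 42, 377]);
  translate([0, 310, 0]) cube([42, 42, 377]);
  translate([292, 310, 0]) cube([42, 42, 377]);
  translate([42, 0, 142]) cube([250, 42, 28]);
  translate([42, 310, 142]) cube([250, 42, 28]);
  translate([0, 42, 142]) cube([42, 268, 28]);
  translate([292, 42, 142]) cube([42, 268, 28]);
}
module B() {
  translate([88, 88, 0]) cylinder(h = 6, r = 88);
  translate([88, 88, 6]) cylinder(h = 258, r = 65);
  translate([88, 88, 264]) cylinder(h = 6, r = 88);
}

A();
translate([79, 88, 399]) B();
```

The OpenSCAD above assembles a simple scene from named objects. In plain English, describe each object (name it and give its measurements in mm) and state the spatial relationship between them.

A is a simple wooden stool: a rectangular seat 334 mm (x) by 352 mm (y), 22 mm thick, top face at z = 399 mm, on four square legs, each 42×42 mm in cross-section. The legs rest on z = 0, each flush with a corner of the seat. Four stretchers, 42 mm wide and 28 mm tall, connect adjacent legs with their undersides at z = 142 mm, each running between the inner faces of the legs it joins and aligned with the legs' outer faces on the other axis.

B is a spool: two coaxial disc flanges of radius 88 mm and thickness 6 mm, joined by a core cylinder of radius 65 mm and height 258 mm. The lower flange rests on z = 0 and the three cylinders share a vertical axis.

The spool is on top of the stool, centred.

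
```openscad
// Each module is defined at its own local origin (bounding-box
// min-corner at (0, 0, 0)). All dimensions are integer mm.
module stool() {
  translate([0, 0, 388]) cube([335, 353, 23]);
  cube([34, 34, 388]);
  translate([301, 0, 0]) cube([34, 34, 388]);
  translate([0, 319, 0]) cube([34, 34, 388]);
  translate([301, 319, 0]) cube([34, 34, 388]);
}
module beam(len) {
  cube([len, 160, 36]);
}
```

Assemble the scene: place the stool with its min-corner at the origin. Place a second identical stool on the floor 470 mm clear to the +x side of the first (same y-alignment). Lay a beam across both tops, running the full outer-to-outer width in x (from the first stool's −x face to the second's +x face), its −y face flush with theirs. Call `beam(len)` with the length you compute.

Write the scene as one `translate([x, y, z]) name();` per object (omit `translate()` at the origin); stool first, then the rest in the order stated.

stool();
translate([805, 0, 0]) stool();
translate([0, 0, 411]) beam(1140);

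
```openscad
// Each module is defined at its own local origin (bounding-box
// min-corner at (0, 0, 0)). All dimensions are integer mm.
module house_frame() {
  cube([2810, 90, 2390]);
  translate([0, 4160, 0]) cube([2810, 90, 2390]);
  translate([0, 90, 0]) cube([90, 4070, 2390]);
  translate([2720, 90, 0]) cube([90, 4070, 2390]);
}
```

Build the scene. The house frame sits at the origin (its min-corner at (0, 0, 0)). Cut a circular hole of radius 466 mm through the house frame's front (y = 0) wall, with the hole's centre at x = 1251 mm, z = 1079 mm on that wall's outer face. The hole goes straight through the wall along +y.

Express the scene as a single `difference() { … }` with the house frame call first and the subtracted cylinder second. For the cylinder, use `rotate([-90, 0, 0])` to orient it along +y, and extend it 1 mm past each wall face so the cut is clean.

difference() {
  house_frame();
  translate([1251, -1, 1079]) rotate([-90, 0, 0]) cylinder(h = 92, r = 466);
}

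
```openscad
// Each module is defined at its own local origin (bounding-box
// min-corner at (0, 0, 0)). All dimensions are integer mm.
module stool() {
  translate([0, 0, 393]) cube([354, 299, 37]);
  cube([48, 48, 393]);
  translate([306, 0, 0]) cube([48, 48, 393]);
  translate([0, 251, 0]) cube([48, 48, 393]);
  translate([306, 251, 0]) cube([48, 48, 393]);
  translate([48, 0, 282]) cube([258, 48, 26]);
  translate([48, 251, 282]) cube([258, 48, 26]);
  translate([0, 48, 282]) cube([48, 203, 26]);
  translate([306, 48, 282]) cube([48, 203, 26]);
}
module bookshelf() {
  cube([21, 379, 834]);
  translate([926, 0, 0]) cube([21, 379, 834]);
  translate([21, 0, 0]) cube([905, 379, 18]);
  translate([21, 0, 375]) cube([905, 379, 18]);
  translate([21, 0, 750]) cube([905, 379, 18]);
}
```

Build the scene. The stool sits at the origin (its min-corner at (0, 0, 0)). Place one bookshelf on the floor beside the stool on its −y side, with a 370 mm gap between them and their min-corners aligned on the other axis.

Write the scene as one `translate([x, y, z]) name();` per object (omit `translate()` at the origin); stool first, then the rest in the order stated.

stool();
translate([0, -749, 0]) bookshelf();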